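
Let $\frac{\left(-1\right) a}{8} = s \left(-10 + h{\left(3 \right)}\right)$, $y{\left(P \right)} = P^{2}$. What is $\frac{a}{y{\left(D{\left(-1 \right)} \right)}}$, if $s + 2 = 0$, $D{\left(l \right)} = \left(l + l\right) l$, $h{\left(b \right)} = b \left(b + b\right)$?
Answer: $32$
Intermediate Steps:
$h{\left(b \right)} = 2 b^{2}$ ($h{\left(b \right)} = b 2 b = 2 b^{2}$)
$D{\left(l \right)} = 2 l^{2}$ ($D{\left(l \right)} = 2 l l = 2 l^{2}$)
$s = -2$ ($s = -2 + 0 = -2$)
$a = 128$ ($a = - 8 \left(- 2 \left(-10 + 2 \cdot 3^{2}\right)\right) = - 8 \left(- 2 \left(-10 + 2 \cdot 9\right)\right) = - 8 \left(- 2 \left(-10 + 18\right)\right) = - 8 \left(\left(-2\right) 8\right) = \left(-8\right) \left(-16\right) = 128$)
$\frac{a}{y{\left(D{\left(-1 \right)} \right)}} = \frac{128}{\left(2 \left(-1\right)^{2}\right)^{2}} = \frac{128}{\left(2 \cdot 1\right)^{2}} = \frac{128}{2^{2}} = \frac{128}{4} = 128 \cdot \frac{1}{4} = 32$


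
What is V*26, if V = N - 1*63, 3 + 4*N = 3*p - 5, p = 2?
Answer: -1651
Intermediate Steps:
N = -1/2 (N = -3/4 + (3*2 - 5)/4 = -3/4 + (6 - 5)/4 = -3/4 + (1/4)*1 = -3/4 + 1/4 = -1/2 ≈ -0.50000)
V = -127/2 (V = -1/2 - 1*63 = -1/2 - 63 = -127/2 ≈ -63.500)
V*26 = -127/2*26 = -1651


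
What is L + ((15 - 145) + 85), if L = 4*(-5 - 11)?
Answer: -109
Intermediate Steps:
L = -64 (L = 4*(-16) = -64)
L + ((15 - 145) + 85) = -64 + ((15 - 145) + 85) = -64 + (-130 + 85) = -64 - 45 = -109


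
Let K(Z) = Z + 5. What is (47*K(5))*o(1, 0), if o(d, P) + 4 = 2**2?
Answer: 0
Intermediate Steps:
K(Z) = 5 + Z
o(d, P) = 0 (o(d, P) = -4 + 2**2 = -4 + 4 = 0)
(47*K(5))*o(1, 0) = (47*(5 + 5))*0 = (47*10)*0 = 470*0 = 0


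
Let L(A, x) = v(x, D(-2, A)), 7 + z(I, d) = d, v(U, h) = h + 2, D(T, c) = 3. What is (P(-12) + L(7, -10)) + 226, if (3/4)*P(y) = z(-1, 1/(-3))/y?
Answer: 6259/27 ≈ 231.81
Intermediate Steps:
v(U, h) = 2 + h
z(I, d) = -7 + d
L(A, x) = 5 (L(A, x) = 2 + 3 = 5)
P(y) = -88/(9*y) (P(y) = 4*((-7 + 1/(-3))/y)/3 = 4*((-7 - 1/3)/y)/3 = 4*(-22/(3*y))/3 = -88/(9*y))
(P(-12) + L(7, -10)) + 226 = (-88/9/(-12) + 5) + 226 = (-88/9*(-1/12) + 5) + 226 = (22/27 + 5) + 226 = 157/27 + 226 = 6259/27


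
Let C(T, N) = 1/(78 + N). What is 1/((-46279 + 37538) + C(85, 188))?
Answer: -266/2325105 ≈ -0.00011440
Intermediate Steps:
1/((-46279 + 37538) + C(85, 188)) = 1/((-46279 + 37538) + 1/(78 + 188)) = 1/(-8741 + 1/266) = 1/(-2325105/266) = -266/2325105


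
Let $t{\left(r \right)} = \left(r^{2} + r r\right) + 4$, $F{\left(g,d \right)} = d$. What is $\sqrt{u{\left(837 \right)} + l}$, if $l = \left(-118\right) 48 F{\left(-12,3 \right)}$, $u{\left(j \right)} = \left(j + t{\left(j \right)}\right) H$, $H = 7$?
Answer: $\sqrt{9796861} \approx 3130.0$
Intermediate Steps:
$t{\left(r \right)} = 4 + 2 r^{2}$ ($t{\left(r \right)} = \left(r^{2} + r^{2}\right) + 4 = 2 r^{2} + 4 = 4 + 2 r^{2}$)
$u{\left(j \right)} = 28 + 7 j + 14 j^{2}$ ($u{\left(j \right)} = \left(j + \left(4 + 2 j^{2}\right)\right) 7 = \left(4 + j + 2 j^{2}\right) 7 = 28 + 7 j + 14 j^{2}$)
$l = -16992$ ($l = \left(-118\right) 48 \cdot 3 = \left(-5664\right) 3 = -16992$)
$\sqrt{u{\left(837 \right)} + l} = \sqrt{\left(28 + 7 \cdot 837 + 14 \cdot 837^{2}\right) - 16992} = \sqrt{\left(28 + 5859 + 14 \cdot 700569\right) - 16992} = \sqrt{\left(28 + 5859 + 9807966\right) - 16992} = \sqrt{9813853 - 16992} = \sqrt{9796861}$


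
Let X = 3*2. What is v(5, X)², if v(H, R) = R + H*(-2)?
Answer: 16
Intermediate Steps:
X = 6
v(H, R) = R - 2*H
v(5, X)² = (6 - 2*5)² = (6 - 10)² = (-4)² = 16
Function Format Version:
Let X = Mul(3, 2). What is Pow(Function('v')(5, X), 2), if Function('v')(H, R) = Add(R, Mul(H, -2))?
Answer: 16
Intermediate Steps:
X = 6
Function('v')(H, R) = Add(R, Mul(-2, H))
Pow(Function('v')(5, X), 2) = Pow(Add(6, Mul(-2, 5)), 2) = Pow(Add(6, -10), 2) = Pow(-4, 2) = 16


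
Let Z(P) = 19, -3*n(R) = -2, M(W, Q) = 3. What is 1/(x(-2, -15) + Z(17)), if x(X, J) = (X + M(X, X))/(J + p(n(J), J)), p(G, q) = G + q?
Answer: 88/1669 ≈ 0.052726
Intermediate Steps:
n(R) = ⅔ (n(R) = -⅓*(-2) = ⅔)
x(X, J) = (3 + X)/(⅔ + 2*J) (x(X, J) = (X + 3)/(J + (⅔ + J)) = (3 + X)/(⅔ + 2*J))
1/(x(-2, -15) + Z(17)) = 1/(3*(3 - 2)/(2*(1 + 3*(-15))) + 19) = 1/((3/2)*1/(1 - 45) + 19) = 1/((3/2)*1/(-44) + 19) = 1/((3/2)*(-1/44)*1 + 19) = 1/(-3/88 + 19) = 1/(1669/88) = 88/1669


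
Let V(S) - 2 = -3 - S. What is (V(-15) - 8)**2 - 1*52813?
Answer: -52777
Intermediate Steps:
V(S) = -1 - S (V(S) = 2 + (-3 - S) = -1 - S)
(V(-15) - 8)**2 - 1*52813 = ((-1 - 1*(-15)) - 8)**2 - 1*52813 = ((-1 + 15) - 8)**2 - 52813 = (14 - 8)**2 - 52813 = 6**2 - 52813 = 36 - 52813 = -52777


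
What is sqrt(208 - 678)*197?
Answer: 197*I*sqrt(470) ≈ 4270.9*I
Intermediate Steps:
sqrt(208 - 678)*197 = sqrt(-470)*197 = (I*sqrt(470))*197 = 197*I*sqrt(470)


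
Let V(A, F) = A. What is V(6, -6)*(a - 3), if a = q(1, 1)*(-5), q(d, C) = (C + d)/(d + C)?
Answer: -48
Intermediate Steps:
q(d, C) = 1 (q(d, C) = (C + d)/(C + d) = 1)
a = -5 (a = 1*(-5) = -5)
V(6, -6)*(a - 3) = 6*(-5 - 3) = 6*(-8) = -48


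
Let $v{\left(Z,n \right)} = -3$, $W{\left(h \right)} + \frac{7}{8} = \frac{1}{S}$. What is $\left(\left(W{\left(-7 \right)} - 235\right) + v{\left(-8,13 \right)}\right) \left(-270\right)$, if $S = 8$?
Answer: $\frac{128925}{2} \approx 64463.0$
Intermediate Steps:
$W{\left(h \right)} = - \frac{3}{4}$ ($W{\left(h \right)} = - \frac{7}{8} + \frac{1}{8} = - \frac{3}{4}$)
$\left(\left(W{\left(-7 \right)} - 235\right) + v{\left(-8,13 \right)}\right) \left(-270\right) = \left(\left(- \frac{3}{4} - 235\right) - 3\right) \left(-270\right) = \left(- \frac{943}{4} - 3\right) \left(-270\right) = \left(- \frac{955}{4}\right) \left(-270\right) = \frac{128925}{2}$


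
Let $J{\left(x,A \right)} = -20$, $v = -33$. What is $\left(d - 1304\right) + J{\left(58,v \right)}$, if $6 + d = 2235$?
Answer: $905$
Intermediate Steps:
$d = 2229$ ($d = -6 + 2235 = 2229$)
$\left(d - 1304\right) + J{\left(58,v \right)} = \left(2229 - 1304\right) - 20 = 925 - 20 = 905$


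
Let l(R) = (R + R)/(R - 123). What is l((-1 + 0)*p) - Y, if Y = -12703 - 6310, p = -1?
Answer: 1159792/61 ≈ 19013.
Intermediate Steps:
Y = -19013
l(R) = 2*R/(-123 + R) (l(R) = (2*R)/(-123 + R) = 2*R/(-123 + R))
l((-1 + 0)*p) - Y = 2*((-1 + 0)*(-1))/(-123 + (-1 + 0)*(-1)) - 1*(-19013) = 2*(-1*(-1))/(-123 - 1*(-1)) + 19013 = 2*1/(-123 + 1) + 19013 = 2*1/(-122) + 19013 = 2*1*(-1/122) + 19013 = -1/61 + 19013 = 1159792/61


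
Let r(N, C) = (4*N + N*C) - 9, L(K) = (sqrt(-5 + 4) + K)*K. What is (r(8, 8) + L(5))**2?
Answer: 12519 + 1120*I ≈ 12519.0 + 1120.0*I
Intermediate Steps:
L(K) = K*(I + K) (L(K) = (sqrt(-1) + K)*K = (I + K)*K = K*(I + K))
r(N, C) = -9 + 4*N + C*N (r(N, C) = (4*N + C*N) - 9 = -9 + 4*N + C*N)
(r(8, 8) + L(5))**2 = ((-9 + 4*8 + 8*8) + 5*(I + 5))**2 = ((-9 + 32 + 64) + 5*(5 + I))**2 = (87 + (25 + 5*I))**2 = (112 + 5*I)**2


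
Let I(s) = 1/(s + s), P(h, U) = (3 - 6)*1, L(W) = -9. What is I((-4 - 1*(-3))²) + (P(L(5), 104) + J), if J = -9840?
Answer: -19685/2 ≈ -9842.5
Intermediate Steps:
P(h, U) = -3 (P(h, U) = -3*1 = -3)
I(s) = 1/(2*s)
I((-4 - 1*(-3))²) + (P(L(5), 104) + J) = 1/(2*((-4 - 1*(-3))²)) + (-3 - 9840) = 1/(2*((-4 + 3)²)) - 9843 = 1/(2*((-1)²)) - 9843 = (½)/1 - 9843 = (½)*1 - 9843 = ½ - 9843 = -19685/2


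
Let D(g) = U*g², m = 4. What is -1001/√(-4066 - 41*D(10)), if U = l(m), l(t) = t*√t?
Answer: 1001*I*√36866/36866 ≈ 5.2134*I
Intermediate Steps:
l(t) = t^(3/2)
U = 8 (U = 4^(3/2) = 8)
D(g) = 8*g²
-1001/√(-4066 - 41*D(10)) = -1001/√(-4066 - 328*10²) = -1001/√(-4066 - 328*100) = -1001/√(-4066 - 41*800) = -1001/√(-4066 - 32800) = -1001*(-I*√36866/36866) = -(-1001)*I*√36866/36866 = 1001*I*√36866/36866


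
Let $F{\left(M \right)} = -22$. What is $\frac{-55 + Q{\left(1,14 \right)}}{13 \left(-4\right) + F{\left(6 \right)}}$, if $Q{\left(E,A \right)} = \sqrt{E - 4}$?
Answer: $\frac{55}{74} - \frac{i \sqrt{3}}{74} \approx 0.74324 - 0.023406 i$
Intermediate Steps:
$Q{\left(E,A \right)} = \sqrt{-4 + E}$
$\frac{-55 + Q{\left(1,14 \right)}}{13 \left(-4\right) + F{\left(6 \right)}} = \frac{-55 + \sqrt{-4 + 1}}{13 \left(-4\right) - 22} = \frac{-55 + \sqrt{-3}}{-52 - 22} = \frac{-55 + i \sqrt{3}}{-74} = \left(-55 + i \sqrt{3}\right) \left(- \frac{1}{74}\right) = \frac{55}{74} - \frac{i \sqrt{3}}{74}$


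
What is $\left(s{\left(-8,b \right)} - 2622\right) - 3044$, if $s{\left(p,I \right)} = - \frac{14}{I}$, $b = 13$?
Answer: $- \frac{73672}{13} \approx -5667.1$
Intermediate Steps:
$\left(s{\left(-8,b \right)} - 2622\right) - 3044 = \left(- \frac{14}{13} - 2622\right) - 3044 = - \frac{34100}{13} - 3044 = - \frac{73672}{13}$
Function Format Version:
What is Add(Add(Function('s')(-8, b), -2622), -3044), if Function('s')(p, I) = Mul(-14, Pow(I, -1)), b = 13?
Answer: Rational(-73672, 13) ≈ -5667.1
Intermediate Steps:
Add(Add(Function('s')(-8, b), -2622), -3044) = Add(Add(Mul(-14, Pow(13, -1)), -2622), -3044) = Add(Add(Mul(-14, Rational(1, 13)), -2622), -3044) = Add(Add(Rational(-14, 13), -2622), -3044) = Add(Rational(-34100, 13), -3044) = Rational(-73672, 13)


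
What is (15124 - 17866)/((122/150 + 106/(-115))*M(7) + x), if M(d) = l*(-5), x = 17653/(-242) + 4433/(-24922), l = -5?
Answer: 142634574819/3944782372 ≈ 36.158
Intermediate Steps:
x = -110255213/1507781 (x = 17653*(-1/242) + 4433*(-1/24922) = -17653/242 - 4433/24922 = -110255213/1507781 ≈ -73.124)
M(d) = 25 (M(d) = -5*(-5) = 25)
(15124 - 17866)/((122/150 + 106/(-115))*M(7) + x) = (15124 - 17866)/((122/150 + 106/(-115))*25 - 110255213/1507781) = -2742/((122*(1/150) + 106*(-1/115))*25 - 110255213/1507781) = -2742/((61/75 - 106/115)*25 - 110255213/1507781) = -2742/(-187/1725*25 - 110255213/1507781) = -2742/(-187/69 - 110255213/1507781) = -2742/(-7889564744/104036889) = -2742*(-104036889/7889564744) = 142634574819/3944782372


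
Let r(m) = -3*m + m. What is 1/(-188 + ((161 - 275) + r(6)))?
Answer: -1/314 ≈ -0.0031847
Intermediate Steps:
r(m) = -2*m
1/(-188 + ((161 - 275) + r(6))) = 1/(-188 + ((161 - 275) - 2*6)) = 1/(-188 + (-114 - 12)) = 1/(-188 - 126) = 1/(-314) = -1/314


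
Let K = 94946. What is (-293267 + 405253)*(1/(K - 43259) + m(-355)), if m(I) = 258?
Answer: 1493360970542/51687 ≈ 2.8892e+7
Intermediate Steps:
(-293267 + 405253)*(1/(K - 43259) + m(-355)) = (-293267 + 405253)*(1/(94946 - 43259) + 258) = 111986*(1/51687 + 258) = 111986*(13335247/51687) = 1493360970542/51687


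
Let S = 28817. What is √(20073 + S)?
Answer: √48890 ≈ 221.11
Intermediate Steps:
√(20073 + S) = √(20073 + 28817) = √48890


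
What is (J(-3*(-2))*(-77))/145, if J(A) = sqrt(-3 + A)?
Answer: -77*sqrt(3)/145 ≈ -0.91978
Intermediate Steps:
(J(-3*(-2))*(-77))/145 = (sqrt(-3 - 3*(-2))*(-77))/145 = (sqrt(-3 + 6)*(-77))*(1/145) = (sqrt(3)*(-77))*(1/145) = -77*sqrt(3)*(1/145) = -77*sqrt(3)/145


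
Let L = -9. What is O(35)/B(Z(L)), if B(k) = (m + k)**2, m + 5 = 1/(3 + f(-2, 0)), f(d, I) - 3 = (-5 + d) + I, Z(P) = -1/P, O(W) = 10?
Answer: 810/2809 ≈ 0.28836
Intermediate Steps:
f(d, I) = -2 + I + d (f(d, I) = 3 + ((-5 + d) + I) = 3 + (-5 + I + d) = -2 + I + d)
m = -6 (m = -5 + 1/(3 + (-2 + 0 - 2)) = -5 + 1/(3 - 4) = -5 + 1/(-1) = -5 - 1 = -6)
B(k) = (-6 + k)**2
O(35)/B(Z(L)) = 10/((-6 - 1/(-9))**2) = 10/((-6 - 1*(-1/9))**2) = 10/((-6 + 1/9)**2) = 10/((-53/9)**2) = 10/(2809/81) = 10*(81/2809) = 810/2809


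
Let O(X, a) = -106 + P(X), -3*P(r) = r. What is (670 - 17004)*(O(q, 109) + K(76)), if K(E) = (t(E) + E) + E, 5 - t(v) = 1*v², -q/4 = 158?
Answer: 270213362/3 ≈ 9.0071e+7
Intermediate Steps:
q = -632 (q = -4*158 = -632)
P(r) = -r/3
O(X, a) = -106 - X/3
t(v) = 5 - v²
K(E) = 5 - E² + 2*E (K(E) = ((5 - E²) + E) + E = (5 + E - E²) + E = 5 - E² + 2*E)
(670 - 17004)*(O(q, 109) + K(76)) = (670 - 17004)*((-106 - ⅓*(-632)) + (5 - 1*76² + 2*76)) = -16334*((-106 + 632/3) + (5 - 1*5776 + 152)) = -16334*(314/3 + (5 - 5776 + 152)) = -16334*(314/3 - 5619) = -16334*(-16543/3) = 270213362/3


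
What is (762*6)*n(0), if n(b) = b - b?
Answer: 0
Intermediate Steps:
n(b) = 0
(762*6)*n(0) = (762*6)*0 = 4572*0 = 0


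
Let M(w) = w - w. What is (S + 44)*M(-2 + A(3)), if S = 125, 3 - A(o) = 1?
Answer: 0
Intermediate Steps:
A(o) = 2 (A(o) = 3 - 1*1 = 3 - 1 = 2)
M(w) = 0
(S + 44)*M(-2 + A(3)) = (125 + 44)*0 = 169*0 = 0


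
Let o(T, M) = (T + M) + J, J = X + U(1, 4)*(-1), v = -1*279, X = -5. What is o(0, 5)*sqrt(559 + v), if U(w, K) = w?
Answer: -2*sqrt(70) ≈ -16.733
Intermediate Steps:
v = -279
J = -6 (J = -5 + 1*(-1) = -5 - 1 = -6)
o(T, M) = -6 + M + T (o(T, M) = (T + M) - 6 = (M + T) - 6 = -6 + M + T)
o(0, 5)*sqrt(559 + v) = (-6 + 5 + 0)*sqrt(559 - 279) = -sqrt(280) = -2*sqrt(70)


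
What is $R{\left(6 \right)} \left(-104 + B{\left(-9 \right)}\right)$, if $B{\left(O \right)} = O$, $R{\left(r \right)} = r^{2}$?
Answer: $-4068$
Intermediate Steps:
$R{\left(6 \right)} \left(-104 + B{\left(-9 \right)}\right) = 6^{2} \left(-104 - 9\right) = 36 \left(-113\right) = -4068$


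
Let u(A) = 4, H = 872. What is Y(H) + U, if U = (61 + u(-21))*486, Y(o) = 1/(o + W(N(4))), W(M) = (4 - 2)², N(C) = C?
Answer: 27672841/876 ≈ 31590.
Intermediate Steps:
W(M) = 4 (W(M) = 2² = 4)
Y(o) = 1/(4 + o) (Y(o) = 1/(o + 4) = 1/(4 + o))
U = 31590 (U = (61 + 4)*486 = 65*486 = 31590)
Y(H) + U = 1/(4 + 872) + 31590 = 1/876 + 31590 = 27672841/876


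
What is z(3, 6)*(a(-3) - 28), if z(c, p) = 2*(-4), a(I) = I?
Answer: 248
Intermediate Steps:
z(c, p) = -8
z(3, 6)*(a(-3) - 28) = -8*(-3 - 28) = -8*(-31) = 248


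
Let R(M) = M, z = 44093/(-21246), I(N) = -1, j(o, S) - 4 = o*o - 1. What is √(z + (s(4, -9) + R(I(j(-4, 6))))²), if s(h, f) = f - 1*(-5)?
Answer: √10348013022/21246 ≈ 4.7880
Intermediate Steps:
j(o, S) = 3 + o² (j(o, S) = 4 + (o*o - 1) = 4 + (o² - 1) = 4 + (-1 + o²) = 3 + o²)
z = -44093/21246 (z = 44093*(-1/21246) = -44093/21246 ≈ -2.0754)
s(h, f) = 5 + f (s(h, f) = f + 5 = 5 + f)
√(z + (s(4, -9) + R(I(j(-4, 6))))²) = √(-44093/21246 + ((5 - 9) - 1)²) = √(-44093/21246 + (-4 - 1)²) = √(-44093/21246 + (-5)²) = √(-44093/21246 + 25) = √(487057/21246) = √10348013022/21246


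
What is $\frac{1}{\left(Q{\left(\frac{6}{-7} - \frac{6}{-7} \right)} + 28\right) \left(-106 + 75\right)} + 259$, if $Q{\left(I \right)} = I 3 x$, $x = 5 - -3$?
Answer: $\frac{224811}{868} \approx 259.0$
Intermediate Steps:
$x = 8$ ($x = 5 + 3 = 8$)
$Q{\left(I \right)} = 24 I$ ($Q{\left(I \right)} = I 3 \cdot 8 = 3 I 8 = 24 I$)
$\frac{1}{\left(Q{\left(\frac{6}{-7} - \frac{6}{-7} \right)} + 28\right) \left(-106 + 75\right)} + 259 = \frac{1}{\left(24 \left(\frac{6}{-7} - \frac{6}{-7}\right) + 28\right) \left(-106 + 75\right)} + 259 = \frac{1}{\left(24 \left(6 \left(- \frac{1}{7}\right) - - \frac{6}{7}\right) + 28\right) \left(-31\right)} + 259 = \frac{1}{\left(24 \left(- \frac{6}{7} + \frac{6}{7}\right) + 28\right) \left(-31\right)} + 259 = \frac{1}{\left(24 \cdot 0 + 28\right) \left(-31\right)} + 259 = \frac{1}{\left(0 + 28\right) \left(-31\right)} + 259 = \frac{1}{28 \left(-31\right)} + 259 = \frac{1}{-868} + 259 = - \frac{1}{868} + 259 = \frac{224811}{868}$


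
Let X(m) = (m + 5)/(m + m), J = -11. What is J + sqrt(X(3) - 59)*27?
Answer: -11 + 9*I*sqrt(519) ≈ -11.0 + 205.03*I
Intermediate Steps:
X(m) = (5 + m)/(2*m) (X(m) = (5 + m)/((2*m)) = (5 + m)*(1/(2*m)) = (5 + m)/(2*m))
J + sqrt(X(3) - 59)*27 = -11 + sqrt((1/2)*(5 + 3)/3 - 59)*27 = -11 + sqrt((1/2)*(1/3)*8 - 59)*27 = -11 + sqrt(4/3 - 59)*27 = -11 + sqrt(-173/3)*27 = -11 + (I*sqrt(519)/3)*27 = -11 + 9*I*sqrt(519)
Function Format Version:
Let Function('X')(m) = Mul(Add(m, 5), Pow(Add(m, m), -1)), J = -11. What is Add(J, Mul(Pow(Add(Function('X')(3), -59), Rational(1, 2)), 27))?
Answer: Add(-11, Mul(9, I, Pow(519, Rational(1, 2)))) ≈ Add(-11.000, Mul(205.03, I))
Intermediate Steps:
Function('X')(m) = Mul(Rational(1, 2), Pow(m, -1), Add(5, m)) (Function('X')(m) = Mul(Add(5, m), Pow(Mul(2, m), -1)) = Mul(Add(5, m), Mul(Rational(1, 2), Pow(m, -1))) = Mul(Rational(1, 2), Pow(m, -1), Add(5, m)))
Add(J, Mul(Pow(Add(Function('X')(3), -59), Rational(1, 2)), 27)) = Add(-11, Mul(Pow(Add(Mul(Rational(1, 2), Pow(3, -1), Add(5, 3)), -59), Rational(1, 2)), 27)) = Add(-11, Mul(Pow(Add(Mul(Rational(1, 2), Rational(1, 3), 8), -59), Rational(1, 2)), 27)) = Add(-11, Mul(Pow(Add(Rational(4, 3), -59), Rational(1, 2)), 27)) = Add(-11, Mul(Pow(Rational(-173, 3), Rational(1, 2)), 27)) = Add(-11, Mul(Mul(Rational(1, 3), I, Pow(519, Rational(1, 2))), 27)) = Add(-11, Mul(9, I, Pow(519, Rational(1, 2))))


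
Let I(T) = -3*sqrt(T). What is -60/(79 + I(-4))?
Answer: -4740/6277 - 360*I/6277 ≈ -0.75514 - 0.057352*I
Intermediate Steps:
-60/(79 + I(-4)) = -60/(79 - 6*I) = ((79 + 6*I)/6277)*(-60) = -60*(79 + 6*I)/6277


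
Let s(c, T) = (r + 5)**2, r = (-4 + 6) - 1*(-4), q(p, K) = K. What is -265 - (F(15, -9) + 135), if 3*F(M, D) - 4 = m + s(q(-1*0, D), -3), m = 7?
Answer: -444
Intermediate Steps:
r = 6 (r = 2 + 4 = 6)
s(c, T) = 121 (s(c, T) = (6 + 5)**2 = 11**2 = 121)
F(M, D) = 44 (F(M, D) = 4/3 + (7 + 121)/3 = 4/3 + (1/3)*128 = 4/3 + 128/3 = 44)
-265 - (F(15, -9) + 135) = -265 - (44 + 135) = -265 - 1*179 = -265 - 179 = -444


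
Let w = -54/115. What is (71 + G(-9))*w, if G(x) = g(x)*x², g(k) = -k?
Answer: -8640/23 ≈ -375.65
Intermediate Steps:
w = -54/115 (w = -54*1/115 = -54/115 ≈ -0.46957)
G(x) = -x³ (G(x) = (-x)*x² = -x³)
(71 + G(-9))*w = (71 - 1*(-9)³)*(-54/115) = (71 - 1*(-729))*(-54/115) = (71 + 729)*(-54/115) = 800*(-54/115) = -8640/23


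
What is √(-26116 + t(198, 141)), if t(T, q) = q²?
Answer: I*√6235 ≈ 78.962*I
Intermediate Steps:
√(-26116 + t(198, 141)) = √(-26116 + 141²) = √(-26116 + 19881) = √(-6235) = I*√6235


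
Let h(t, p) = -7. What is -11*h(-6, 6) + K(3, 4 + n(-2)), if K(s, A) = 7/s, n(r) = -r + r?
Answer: 238/3 ≈ 79.333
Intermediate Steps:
n(r) = 0
-11*h(-6, 6) + K(3, 4 + n(-2)) = -11*(-7) + 7/3 = 77 + 7*(⅓) = 77 + 7/3 = 238/3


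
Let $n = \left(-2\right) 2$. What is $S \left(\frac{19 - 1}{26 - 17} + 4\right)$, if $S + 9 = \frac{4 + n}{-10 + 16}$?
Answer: $-54$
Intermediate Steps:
$n = -4$
$S = -9$ ($S = -9 + \frac{4 - 4}{-10 + 16} = -9 + \frac{0}{6} = -9 + 0 \cdot \frac{1}{6} = -9 + 0 = -9$)
$S \left(\frac{19 - 1}{26 - 17} + 4\right) = - 9 \left(\frac{19 - 1}{26 - 17} + 4\right) = - 9 \left(\frac{18}{9} + 4\right) = - 9 \left(18 \cdot \frac{1}{9} + 4\right) = - 9 \left(2 + 4\right) = \left(-9\right) 6 = -54$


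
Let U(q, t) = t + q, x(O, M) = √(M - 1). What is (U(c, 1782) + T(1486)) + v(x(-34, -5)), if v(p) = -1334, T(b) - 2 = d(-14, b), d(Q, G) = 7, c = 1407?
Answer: 1864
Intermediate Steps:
T(b) = 9 (T(b) = 2 + 7 = 9)
x(O, M) = √(-1 + M)
U(q, t) = q + t
(U(c, 1782) + T(1486)) + v(x(-34, -5)) = ((1407 + 1782) + 9) - 1334 = (3189 + 9) - 1334 = 3198 - 1334 = 1864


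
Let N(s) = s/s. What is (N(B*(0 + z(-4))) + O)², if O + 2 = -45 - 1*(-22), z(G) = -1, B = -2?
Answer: 576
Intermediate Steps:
N(s) = 1
O = -25 (O = -2 + (-45 - 1*(-22)) = -2 + (-45 + 22) = -2 - 23 = -25)
(N(B*(0 + z(-4))) + O)² = (1 - 25)² = (-24)² = 576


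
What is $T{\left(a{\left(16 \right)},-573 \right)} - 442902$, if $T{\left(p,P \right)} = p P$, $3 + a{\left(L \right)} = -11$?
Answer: $-434880$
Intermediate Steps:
$a{\left(L \right)} = -14$ ($a{\left(L \right)} = -3 - 11 = -14$)
$T{\left(p,P \right)} = P p$
$T{\left(a{\left(16 \right)},-573 \right)} - 442902 = \left(-573\right) \left(-14\right) - 442902 = 8022 - 442902 = -434880$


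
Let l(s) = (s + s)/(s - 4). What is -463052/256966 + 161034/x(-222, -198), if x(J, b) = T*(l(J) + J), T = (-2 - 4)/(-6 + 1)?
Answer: -1954077371369/3194601312 ≈ -611.68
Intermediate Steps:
l(s) = 2*s/(-4 + s) (l(s) = (2*s)/(-4 + s) = 2*s/(-4 + s))
T = 6/5 (T = -6/(-5) = -6*(-⅕) = 6/5 ≈ 1.2000)
x(J, b) = 6*J/5 + 12*J/(5*(-4 + J)) (x(J, b) = 6*(2*J/(-4 + J) + J)/5 = 6*(J + 2*J/(-4 + J))/5 = 6*J/5 + 12*J/(5*(-4 + J)))
-463052/256966 + 161034/x(-222, -198) = -463052/256966 + 161034/(((6/5)*(-222)*(-2 - 222)/(-4 - 222))) = -463052*1/256966 + 161034/(((6/5)*(-222)*(-224)/(-226))) = -231526/128483 + 161034/(((6/5)*(-222)*(-1/226)*(-224))) = -231526/128483 + 161034/(-149184/565) = -231526/128483 + 161034*(-565/149184) = -231526/128483 - 15164035/24864 = -1954077371369/3194601312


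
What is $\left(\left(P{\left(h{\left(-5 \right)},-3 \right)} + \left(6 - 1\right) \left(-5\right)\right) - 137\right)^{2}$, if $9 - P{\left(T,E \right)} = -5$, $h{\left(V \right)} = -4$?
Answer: $21904$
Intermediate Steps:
$P{\left(T,E \right)} = 14$ ($P{\left(T,E \right)} = 9 - -5 = 9 + 5 = 14$)
$\left(\left(P{\left(h{\left(-5 \right)},-3 \right)} + \left(6 - 1\right) \left(-5\right)\right) - 137\right)^{2} = \left(\left(14 + \left(6 - 1\right) \left(-5\right)\right) - 137\right)^{2} = \left(\left(14 + 5 \left(-5\right)\right) - 137\right)^{2} = \left(\left(14 - 25\right) - 137\right)^{2} = \left(-11 - 137\right)^{2} = \left(-148\right)^{2} = 21904$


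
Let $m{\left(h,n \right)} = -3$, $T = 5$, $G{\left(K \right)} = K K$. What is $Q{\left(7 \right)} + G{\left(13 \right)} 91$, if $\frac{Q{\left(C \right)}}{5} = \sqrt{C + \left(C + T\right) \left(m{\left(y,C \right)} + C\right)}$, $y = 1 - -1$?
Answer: $15379 + 5 \sqrt{55} \approx 15416.0$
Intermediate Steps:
$G{\left(K \right)} = K^{2}$
$y = 2$ ($y = 1 + 1 = 2$)
$Q{\left(C \right)} = 5 \sqrt{C + \left(-3 + C\right) \left(5 + C\right)}$ ($Q{\left(C \right)} = 5 \sqrt{C + \left(C + 5\right) \left(-3 + C\right)} = 5 \sqrt{C + \left(5 + C\right) \left(-3 + C\right)} = 5 \sqrt{C + \left(-3 + C\right) \left(5 + C\right)}$)
$Q{\left(7 \right)} + G{\left(13 \right)} 91 = 5 \sqrt{-15 + 7^{2} + 3 \cdot 7} + 13^{2} \cdot 91 = 5 \sqrt{-15 + 49 + 21} + 169 \cdot 91 = 5 \sqrt{55} + 15379 = 15379 + 5 \sqrt{55}$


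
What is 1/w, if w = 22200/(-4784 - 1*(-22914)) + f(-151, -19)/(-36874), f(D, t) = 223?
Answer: 1806826/2201513 ≈ 0.82072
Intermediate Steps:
w = 2201513/1806826 (w = 22200/(-4784 - 1*(-22914)) + 223/(-36874) = 22200/(-4784 + 22914) + 223*(-1/36874) = 22200/18130 - 223/36874 = 22200*(1/18130) - 223/36874 = 60/49 - 223/36874 = 2201513/1806826 ≈ 1.2184)
1/w = 1/(2201513/1806826) = 1806826/2201513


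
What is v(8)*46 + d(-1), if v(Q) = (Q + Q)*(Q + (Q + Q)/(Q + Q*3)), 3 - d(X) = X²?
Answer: 6258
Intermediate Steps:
d(X) = 3 - X²
v(Q) = 2*Q*(½ + Q) (v(Q) = (2*Q)*(Q + (2*Q)/(Q + 3*Q)) = (2*Q)*(Q + (2*Q)/((4*Q))) = (2*Q)*(Q + (2*Q)*(1/(4*Q))) = (2*Q)*(Q + ½) = (2*Q)*(½ + Q) = 2*Q*(½ + Q))
v(8)*46 + d(-1) = (8*(1 + 2*8))*46 + (3 - 1*(-1)²) = (8*(1 + 16))*46 + (3 - 1*1) = (8*17)*46 + (3 - 1) = 136*46 + 2 = 6256 + 2 = 6258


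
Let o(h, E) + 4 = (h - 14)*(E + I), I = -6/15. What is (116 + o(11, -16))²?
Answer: 649636/25 ≈ 25985.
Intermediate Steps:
I = -⅖ (I = -6*1/15 = -⅖ ≈ -0.40000)
o(h, E) = -4 + (-14 + h)*(-⅖ + E) (o(h, E) = -4 + (h - 14)*(E - ⅖) = -4 + (-14 + h)*(-⅖ + E))
(116 + o(11, -16))² = (116 + (8/5 - 14*(-16) - ⅖*11 - 16*11))² = (116 + (8/5 + 224 - 22/5 - 176))² = (116 + 226/5)² = (806/5)² = 649636/25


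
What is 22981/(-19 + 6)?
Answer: -22981/13 ≈ -1767.8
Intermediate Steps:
22981/(-19 + 6) = 22981/(-13) = 22981*(-1/13) = -22981/13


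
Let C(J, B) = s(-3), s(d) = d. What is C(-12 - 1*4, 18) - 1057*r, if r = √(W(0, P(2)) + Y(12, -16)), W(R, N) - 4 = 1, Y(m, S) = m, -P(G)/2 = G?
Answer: -3 - 1057*√17 ≈ -4361.1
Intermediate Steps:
P(G) = -2*G
C(J, B) = -3
W(R, N) = 5 (W(R, N) = 4 + 1 = 5)
r = √17 (r = √(5 + 12) = √17 ≈ 4.1231)
C(-12 - 1*4, 18) - 1057*r = -3 - 1057*√17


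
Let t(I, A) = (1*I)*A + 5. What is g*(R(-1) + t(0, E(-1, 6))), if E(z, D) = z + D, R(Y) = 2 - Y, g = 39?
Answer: 312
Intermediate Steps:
E(z, D) = D + z
t(I, A) = 5 + A*I (t(I, A) = I*A + 5 = A*I + 5 = 5 + A*I)
g*(R(-1) + t(0, E(-1, 6))) = 39*((2 - 1*(-1)) + (5 + (6 - 1)*0)) = 39*((2 + 1) + (5 + 5*0)) = 39*(3 + (5 + 0)) = 39*(3 + 5) = 39*8 = 312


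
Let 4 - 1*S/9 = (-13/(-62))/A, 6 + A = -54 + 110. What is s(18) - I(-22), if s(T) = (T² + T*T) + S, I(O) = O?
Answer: 2188483/3100 ≈ 705.96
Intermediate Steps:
A = 50 (A = -6 + (-54 + 110) = -6 + 56 = 50)
S = 111483/3100 (S = 36 - 9*(-13/(-62))/50 = 36 - 9*(-13*(-1/62))/50 = 36 - 117/(62*50) = 36 - 9*13/3100 = 36 - 117/3100 = 111483/3100 ≈ 35.962)
s(T) = 111483/3100 + 2*T² (s(T) = (T² + T*T) + 111483/3100 = (T² + T²) + 111483/3100 = 2*T² + 111483/3100 = 111483/3100 + 2*T²)
s(18) - I(-22) = (111483/3100 + 2*18²) - 1*(-22) = (111483/3100 + 2*324) + 22 = (111483/3100 + 648) + 22 = 2120283/3100 + 22 = 2188483/3100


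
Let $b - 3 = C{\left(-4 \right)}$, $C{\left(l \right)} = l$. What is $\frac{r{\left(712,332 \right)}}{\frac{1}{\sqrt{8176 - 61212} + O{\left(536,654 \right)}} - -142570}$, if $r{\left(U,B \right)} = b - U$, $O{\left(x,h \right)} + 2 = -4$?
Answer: $- \frac{5394896699242}{1078752344741961} - \frac{1426 i \sqrt{13259}}{1078752344741961} \approx -0.0050011 - 1.5221 \cdot 10^{-10} i$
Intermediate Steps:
$O{\left(x,h \right)} = -6$ ($O{\left(x,h \right)} = -2 - 4 = -6$)
$b = -1$ ($b = 3 - 4 = -1$)
$r{\left(U,B \right)} = -1 - U$
$\frac{r{\left(712,332 \right)}}{\frac{1}{\sqrt{8176 - 61212} + O{\left(536,654 \right)}} - -142570} = \frac{-1 - 712}{\frac{1}{\sqrt{8176 - 61212} - 6} - -142570} = \frac{-1 - 712}{\frac{1}{\sqrt{-53036} - 6} + 142570} = - \frac{713}{\frac{1}{2 i \sqrt{13259} - 6} + 142570} = - \frac{713}{\frac{1}{-6 + 2 i \sqrt{13259}} + 142570} = - \frac{713}{142570 + \frac{1}{-6 + 2 i \sqrt{13259}}}$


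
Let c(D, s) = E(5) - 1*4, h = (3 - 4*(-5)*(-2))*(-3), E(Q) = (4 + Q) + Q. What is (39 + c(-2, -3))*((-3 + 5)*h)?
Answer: 10878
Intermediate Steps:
E(Q) = 4 + 2*Q
h = 111 (h = (3 + 20*(-2))*(-3) = (3 - 40)*(-3) = -37*(-3) = 111)
c(D, s) = 10 (c(D, s) = (4 + 2*5) - 1*4 = (4 + 10) - 4 = 14 - 4 = 10)
(39 + c(-2, -3))*((-3 + 5)*h) = (39 + 10)*((-3 + 5)*111) = 49*(2*111) = 49*222 = 10878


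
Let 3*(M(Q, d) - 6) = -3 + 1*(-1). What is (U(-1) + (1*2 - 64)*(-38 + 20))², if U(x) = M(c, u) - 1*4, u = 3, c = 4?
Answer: 11222500/9 ≈ 1.2469e+6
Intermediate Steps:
M(Q, d) = 14/3 (M(Q, d) = 6 + (-3 + 1*(-1))/3 = 6 + (-3 - 1)/3 = 6 + (⅓)*(-4) = 6 - 4/3 = 14/3)
U(x) = ⅔ (U(x) = 14/3 - 1*4 = 14/3 - 4 = ⅔)
(U(-1) + (1*2 - 64)*(-38 + 20))² = (⅔ + (1*2 - 64)*(-38 + 20))² = (⅔ + (2 - 64)*(-18))² = (⅔ - 62*(-18))² = (⅔ + 1116)² = (3350/3)² = 11222500/9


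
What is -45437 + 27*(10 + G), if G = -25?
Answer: -45842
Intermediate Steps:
-45437 + 27*(10 + G) = -45437 + 27*(10 - 25) = -45437 + 27*(-15) = -45437 - 405 = -45842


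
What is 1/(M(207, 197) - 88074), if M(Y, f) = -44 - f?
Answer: -1/88315 ≈ -1.1323e-5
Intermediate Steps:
1/(M(207, 197) - 88074) = 1/((-44 - 1*197) - 88074) = 1/((-44 - 197) - 88074) = 1/(-241 - 88074) = 1/(-88315) = -1/88315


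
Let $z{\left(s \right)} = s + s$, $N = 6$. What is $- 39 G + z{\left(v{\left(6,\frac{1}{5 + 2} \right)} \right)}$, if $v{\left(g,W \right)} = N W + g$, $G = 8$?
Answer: $- \frac{2088}{7} \approx -298.29$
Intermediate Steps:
$v{\left(g,W \right)} = g + 6 W$ ($v{\left(g,W \right)} = 6 W + g = g + 6 W$)
$z{\left(s \right)} = 2 s$
$- 39 G + z{\left(v{\left(6,\frac{1}{5 + 2} \right)} \right)} = \left(-39\right) 8 + 2 \left(6 + \frac{6}{5 + 2}\right) = -312 + 2 \left(6 + \frac{6}{7}\right) = -312 + 2 \cdot \frac{48}{7} = -312 + \frac{96}{7} = - \frac{2088}{7}$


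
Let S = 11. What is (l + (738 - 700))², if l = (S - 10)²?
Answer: 1521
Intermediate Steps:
l = 1 (l = (11 - 10)² = 1² = 1)
(l + (738 - 700))² = (1 + (738 - 700))² = (1 + 38)² = 39² = 1521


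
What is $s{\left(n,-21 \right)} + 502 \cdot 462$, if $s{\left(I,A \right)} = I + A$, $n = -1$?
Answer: $231902$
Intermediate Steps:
$s{\left(I,A \right)} = A + I$
$s{\left(n,-21 \right)} + 502 \cdot 462 = \left(-21 - 1\right) + 502 \cdot 462 = -22 + 231924 = 231902$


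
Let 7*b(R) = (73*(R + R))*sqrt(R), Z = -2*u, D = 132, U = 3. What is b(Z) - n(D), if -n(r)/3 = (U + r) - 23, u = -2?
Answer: 3520/7 ≈ 502.86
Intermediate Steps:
Z = 4 (Z = -2*(-2) = 4)
b(R) = 146*R**(3/2)/7 (b(R) = ((73*(R + R))*sqrt(R))/7 = ((73*(2*R))*sqrt(R))/7 = ((146*R)*sqrt(R))/7 = (146*R**(3/2))/7 = 146*R**(3/2)/7)
n(r) = 60 - 3*r (n(r) = -3*((3 + r) - 23) = -3*(-20 + r) = 60 - 3*r)
b(Z) - n(D) = 146*4**(3/2)/7 - (60 - 3*132) = (146/7)*8 - (60 - 396) = 1168/7 - 1*(-336) = 1168/7 + 336 = 3520/7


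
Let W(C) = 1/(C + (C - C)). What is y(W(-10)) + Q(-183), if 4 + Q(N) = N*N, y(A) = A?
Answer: 334849/10 ≈ 33485.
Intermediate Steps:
W(C) = 1/C (W(C) = 1/(C + 0) = 1/C)
Q(N) = -4 + N² (Q(N) = -4 + N*N = -4 + N²)
y(W(-10)) + Q(-183) = 1/(-10) + (-4 + (-183)²) = -⅒ + (-4 + 33489) = -⅒ + 33485 = 334849/10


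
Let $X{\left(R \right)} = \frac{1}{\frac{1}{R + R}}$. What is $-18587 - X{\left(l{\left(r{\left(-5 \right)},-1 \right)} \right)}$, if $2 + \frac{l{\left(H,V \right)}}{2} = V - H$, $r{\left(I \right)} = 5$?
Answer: $-18555$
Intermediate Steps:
$l{\left(H,V \right)} = -4 - 2 H + 2 V$ ($l{\left(H,V \right)} = -4 + 2 \left(V - H\right) = -4 - \left(- 2 V + 2 H\right) = -4 - 2 H + 2 V$)
$X{\left(R \right)} = 2 R$ ($X{\left(R \right)} = \frac{1}{\frac{1}{2 R}} = \frac{1}{\frac{1}{2} \frac{1}{R}} = 2 R$)
$-18587 - X{\left(l{\left(r{\left(-5 \right)},-1 \right)} \right)} = -18587 - 2 \left(-4 - 10 + 2 \left(-1\right)\right) = -18587 - 2 \left(-4 - 10 - 2\right) = -18587 - 2 \left(-16\right) = -18587 - -32 = -18587 + 32 = -18555$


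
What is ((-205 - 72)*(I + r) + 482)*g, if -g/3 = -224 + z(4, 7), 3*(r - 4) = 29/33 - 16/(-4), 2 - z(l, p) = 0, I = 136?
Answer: -283871326/11 ≈ -2.5806e+7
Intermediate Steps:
z(l, p) = 2 (z(l, p) = 2 - 1*0 = 2 + 0 = 2)
r = 557/99 (r = 4 + (29/33 - 16/(-4))/3 = 4 + (29*(1/33) - 16*(-¼))/3 = 4 + (29/33 + 4)/3 = 4 + (⅓)*(161/33) = 4 + 161/99 = 557/99 ≈ 5.6263)
g = 666 (g = -3*(-224 + 2) = -3*(-222) = 666)
((-205 - 72)*(I + r) + 482)*g = ((-205 - 72)*(136 + 557/99) + 482)*666 = (-277*14021/99 + 482)*666 = (-3883817/99 + 482)*666 = -3836099/99*666 = -283871326/11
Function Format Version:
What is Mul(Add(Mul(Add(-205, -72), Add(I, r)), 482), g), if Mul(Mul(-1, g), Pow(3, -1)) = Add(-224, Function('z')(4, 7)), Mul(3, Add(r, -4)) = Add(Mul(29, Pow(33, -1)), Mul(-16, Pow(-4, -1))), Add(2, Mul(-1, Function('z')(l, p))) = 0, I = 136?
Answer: Rational(-283871326, 11) ≈ -2.5806e+7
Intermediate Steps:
Function('z')(l, p) = 2 (Function('z')(l, p) = Add(2, Mul(-1, 0)) = Add(2, 0) = 2)
r = Rational(557, 99) (r = Add(4, Mul(Rational(1, 3), Add(Mul(29, Pow(33, -1)), Mul(-16, Pow(-4, -1))))) = Add(4, Mul(Rational(1, 3), Add(Mul(29, Rational(1, 33)), Mul(-16, Rational(-1, 4))))) = Add(4, Mul(Rational(1, 3), Add(Rational(29, 33), 4))) = Add(4, Mul(Rational(1, 3), Rational(161, 33))) = Add(4, Rational(161, 99)) = Rational(557, 99) ≈ 5.6263)
g = 666 (g = Mul(-3, Add(-224, 2)) = Mul(-3, -222) = 666)
Mul(Add(Mul(Add(-205, -72), Add(I, r)), 482), g) = Mul(Add(Mul(Add(-205, -72), Add(136, Rational(557, 99))), 482), 666) = Mul(Add(Mul(-277, Rational(14021, 99)), 482), 666) = Mul(Add(Rational(-3883817, 99), 482), 666) = Mul(Rational(-3836099, 99), 666) = Rational(-283871326, 11)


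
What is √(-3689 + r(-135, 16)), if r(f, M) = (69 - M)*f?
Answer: 2*I*√2711 ≈ 104.13*I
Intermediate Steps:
r(f, M) = f*(69 - M)
√(-3689 + r(-135, 16)) = √(-3689 - 135*(69 - 1*16)) = √(-3689 - 135*(69 - 16)) = √(-3689 - 135*53) = √(-3689 - 7155) = √(-10844) = 2*I*√2711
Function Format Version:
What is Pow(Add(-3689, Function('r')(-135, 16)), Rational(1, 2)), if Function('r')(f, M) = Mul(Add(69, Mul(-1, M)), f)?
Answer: Mul(2, I, Pow(2711, Rational(1, 2))) ≈ Mul(104.13, I)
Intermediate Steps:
Function('r')(f, M) = Mul(f, Add(69, Mul(-1, M)))
Pow(Add(-3689, Function('r')(-135, 16)), Rational(1, 2)) = Pow(Add(-3689, Mul(-135, Add(69, Mul(-1, 16)))), Rational(1, 2)) = Pow(Add(-3689, Mul(-135, Add(69, -16))), Rational(1, 2)) = Pow(Add(-3689, Mul(-135, 53)), Rational(1, 2)) = Pow(Add(-3689, -7155), Rational(1, 2)) = Pow(-10844, Rational(1, 2)) = Mul(2, I, Pow(2711, Rational(1, 2)))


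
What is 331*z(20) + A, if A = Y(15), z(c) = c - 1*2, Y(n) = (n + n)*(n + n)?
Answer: 6858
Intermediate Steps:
Y(n) = 4*n² (Y(n) = (2*n)*(2*n) = 4*n²)
z(c) = -2 + c (z(c) = c - 2 = -2 + c)
A = 900 (A = 4*15² = 4*225 = 900)
331*z(20) + A = 331*(-2 + 20) + 900 = 331*18 + 900 = 5958 + 900 = 6858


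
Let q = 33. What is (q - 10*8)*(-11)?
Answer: 517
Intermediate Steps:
(q - 10*8)*(-11) = (33 - 10*8)*(-11) = (33 - 80)*(-11) = -47*(-11) = 517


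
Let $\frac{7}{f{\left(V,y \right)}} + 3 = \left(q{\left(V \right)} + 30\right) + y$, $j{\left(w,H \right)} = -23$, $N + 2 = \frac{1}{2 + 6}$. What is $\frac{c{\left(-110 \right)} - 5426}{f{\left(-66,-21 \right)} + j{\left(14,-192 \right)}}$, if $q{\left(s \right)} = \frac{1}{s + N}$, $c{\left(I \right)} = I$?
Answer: $\frac{17992000}{70949} \approx 253.59$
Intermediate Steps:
$N = - \frac{15}{8}$ ($N = -2 + \frac{1}{2 + 6} = -2 + \frac{1}{8} = - \frac{15}{8} \approx -1.875$)
$q{\left(s \right)} = \frac{1}{- \frac{15}{8} + s}$ ($q{\left(s \right)} = \frac{1}{s - \frac{15}{8}} = \frac{1}{- \frac{15}{8} + s}$)
$f{\left(V,y \right)} = \frac{7}{27 + y + \frac{8}{-15 + 8 V}}$ ($f{\left(V,y \right)} = \frac{7}{-3 + \left(\left(\frac{8}{-15 + 8 V} + 30\right) + y\right)} = \frac{7}{-3 + \left(\left(30 + \frac{8}{-15 + 8 V}\right) + y\right)} = \frac{7}{-3 + \left(30 + y + \frac{8}{-15 + 8 V}\right)} = \frac{7}{27 + y + \frac{8}{-15 + 8 V}}$)
$\frac{c{\left(-110 \right)} - 5426}{f{\left(-66,-21 \right)} + j{\left(14,-192 \right)}} = \frac{-110 - 5426}{\frac{7 \left(-15 + 8 \left(-66\right)\right)}{8 + \left(-15 + 8 \left(-66\right)\right) \left(27 - 21\right)} - 23} = - \frac{5536}{\frac{7 \left(-15 - 528\right)}{8 + \left(-15 - 528\right) 6} - 23} = - \frac{5536}{7 \frac{1}{8 - 3258} \left(-543\right) - 23} = - \frac{5536}{7 \frac{1}{-3250} \left(-543\right) - 23} = - \frac{5536}{7 \left(- \frac{1}{3250}\right) \left(-543\right) - 23} = - \frac{5536}{\frac{3801}{3250} - 23} = - \frac{5536}{- \frac{70949}{3250}} = \left(-5536\right) \left(- \frac{3250}{70949}\right) = \frac{17992000}{70949}$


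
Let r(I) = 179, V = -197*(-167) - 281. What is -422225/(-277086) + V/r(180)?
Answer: 9113569423/49598394 ≈ 183.75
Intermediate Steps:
V = 32618 (V = 32899 - 281 = 32618)
-422225/(-277086) + V/r(180) = -422225/(-277086) + 32618/179 = -422225*(-1/277086) + 32618*(1/179) = 422225/277086 + 32618/179 = 9113569423/49598394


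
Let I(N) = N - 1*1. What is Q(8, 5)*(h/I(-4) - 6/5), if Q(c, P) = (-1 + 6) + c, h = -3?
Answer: -39/5 ≈ -7.8000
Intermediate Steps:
I(N) = -1 + N (I(N) = N - 1 = -1 + N)
Q(c, P) = 5 + c
Q(8, 5)*(h/I(-4) - 6/5) = (5 + 8)*(-3/(-1 - 4) - 6/5) = 13*(-3/(-5) - 6*⅕) = 13*(-3*(-⅕) - 6/5) = 13*(⅗ - 6/5) = 13*(-⅗) = -39/5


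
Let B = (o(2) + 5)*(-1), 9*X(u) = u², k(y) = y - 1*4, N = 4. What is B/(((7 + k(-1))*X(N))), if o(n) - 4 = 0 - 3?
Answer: -27/16 ≈ -1.6875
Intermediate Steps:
k(y) = -4 + y (k(y) = y - 4 = -4 + y)
o(n) = 1 (o(n) = 4 + (0 - 3) = 4 - 3 = 1)
X(u) = u²/9
B = -6 (B = (1 + 5)*(-1) = 6*(-1) = -6)
B/(((7 + k(-1))*X(N))) = -6*9/(16*(7 + (-4 - 1))) = -6*9/(16*(7 - 5)) = -6/(2*(16/9)) = -6/32/9 = -6*9/32 = -27/16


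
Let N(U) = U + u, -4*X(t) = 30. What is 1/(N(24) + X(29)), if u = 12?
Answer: 2/57 ≈ 0.035088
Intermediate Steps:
X(t) = -15/2 (X(t) = -1/4*30 = -15/2)
N(U) = 12 + U (N(U) = U + 12 = 12 + U)
1/(N(24) + X(29)) = 1/((12 + 24) - 15/2) = 1/(36 - 15/2) = 1/(57/2) = 2/57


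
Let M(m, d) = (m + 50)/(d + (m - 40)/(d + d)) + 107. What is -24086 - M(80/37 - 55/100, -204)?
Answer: -29203621195/1207123 ≈ -24193.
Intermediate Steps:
M(m, d) = 107 + (50 + m)/(d + (-40 + m)/(2*d)) (M(m, d) = (50 + m)/(d + (-40 + m)/((2*d))) + 107 = (50 + m)/(d + (-40 + m)*(1/(2*d))) + 107 = (50 + m)/(d + (-40 + m)/(2*d)) + 107 = 107 + (50 + m)/(d + (-40 + m)/(2*d)))
-24086 - M(80/37 - 55/100, -204) = -24086 - (-4280 + 100*(-204) + 107*(80/37 - 55/100) + 214*(-204)**2 + 2*(-204)*(80/37 - 55/100))/(-40 + (80/37 - 55/100) + 2*(-204)**2) = -24086 - (-4280 - 20400 + 107*(80*(1/37) - 55*1/100) + 214*41616 + 2*(-204)*(80*(1/37) - 55*1/100))/(-40 + (80*(1/37) - 55*1/100) + 2*41616) = -24086 - (-4280 - 20400 + 107*(80/37 - 11/20) + 8905824 + 2*(-204)*(80/37 - 11/20))/(-40 + (80/37 - 11/20) + 83232) = -24086 - (-4280 - 20400 + 107*(1193/740) + 8905824 + 2*(-204)*(1193/740))/(-40 + 1193/740 + 83232) = -24086 - (-4280 - 20400 + 127651/740 + 8905824 - 121686/185)/61563273/740 = -24086 - 740*6571687467/(61563273*740) = -24086 - 1*128856617/1207123 = -24086 - 128856617/1207123 = -29203621195/1207123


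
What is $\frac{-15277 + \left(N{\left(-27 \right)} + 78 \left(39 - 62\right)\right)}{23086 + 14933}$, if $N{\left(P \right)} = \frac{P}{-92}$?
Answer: $- \frac{1570505}{3497748} \approx -0.449$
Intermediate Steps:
$N{\left(P \right)} = - \frac{P}{92}$ ($N{\left(P \right)} = P \left(- \frac{1}{92}\right) = - \frac{P}{92}$)
$\frac{-15277 + \left(N{\left(-27 \right)} + 78 \left(39 - 62\right)\right)}{23086 + 14933} = \frac{-15277 + \left(\left(- \frac{1}{92}\right) \left(-27\right) + 78 \left(39 - 62\right)\right)}{23086 + 14933} = \frac{-15277 + \left(\frac{27}{92} + 78 \left(-23\right)\right)}{38019} = \left(-15277 + \left(\frac{27}{92} - 1794\right)\right) \frac{1}{38019} = \left(-15277 - \frac{165021}{92}\right) \frac{1}{38019} = \left(- \frac{1570505}{92}\right) \frac{1}{38019} = - \frac{1570505}{3497748}$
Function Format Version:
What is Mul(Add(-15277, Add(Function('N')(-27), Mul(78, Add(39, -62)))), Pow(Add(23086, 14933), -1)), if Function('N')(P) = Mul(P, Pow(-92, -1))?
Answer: Rational(-1570505, 3497748) ≈ -0.44900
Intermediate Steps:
Function('N')(P) = Mul(Rational(-1, 92), P) (Function('N')(P) = Mul(P, Rational(-1, 92)) = Mul(Rational(-1, 92), P))
Mul(Add(-15277, Add(Function('N')(-27), Mul(78, Add(39, -62)))), Pow(Add(23086, 14933), -1)) = Mul(Add(-15277, Add(Mul(Rational(-1, 92), -27), Mul(78, Add(39, -62)))), Pow(Add(23086, 14933), -1)) = Mul(Add(-15277, Add(Rational(27, 92), Mul(78, -23))), Pow(38019, -1)) = Mul(Add(-15277, Add(Rational(27, 92), -1794)), Rational(1, 38019)) = Mul(Add(-15277, Rational(-165021, 92)), Rational(1, 38019)) = Mul(Rational(-1570505, 92), Rational(1, 38019)) = Rational(-1570505, 3497748)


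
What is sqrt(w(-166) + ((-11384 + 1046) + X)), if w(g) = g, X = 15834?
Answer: sqrt(5330) ≈ 73.007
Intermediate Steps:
sqrt(w(-166) + ((-11384 + 1046) + X)) = sqrt(-166 + ((-11384 + 1046) + 15834)) = sqrt(-166 + (-10338 + 15834)) = sqrt(-166 + 5496) = sqrt(5330)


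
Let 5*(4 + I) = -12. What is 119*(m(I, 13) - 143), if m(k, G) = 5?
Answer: -16422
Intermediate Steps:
I = -32/5 (I = -4 + (⅕)*(-12) = -4 - 12/5 = -32/5 ≈ -6.4000)
119*(m(I, 13) - 143) = 119*(5 - 143) = 119*(-138) = -16422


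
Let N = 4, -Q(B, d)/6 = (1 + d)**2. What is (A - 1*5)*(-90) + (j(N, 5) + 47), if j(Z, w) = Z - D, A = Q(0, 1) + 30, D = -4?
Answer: -35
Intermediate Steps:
Q(B, d) = -6*(1 + d)**2
A = 6 (A = -6*(1 + 1)**2 + 30 = -6*2**2 + 30 = -6*4 + 30 = -24 + 30 = 6)
j(Z, w) = 4 + Z (j(Z, w) = Z - 1*(-4) = Z + 4 = 4 + Z)
(A - 1*5)*(-90) + (j(N, 5) + 47) = (6 - 1*5)*(-90) + ((4 + 4) + 47) = (6 - 5)*(-90) + (8 + 47) = 1*(-90) + 55 = -90 + 55 = -35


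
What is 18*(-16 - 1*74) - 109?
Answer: -1729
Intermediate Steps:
18*(-16 - 1*74) - 109 = 18*(-16 - 74) - 109 = 18*(-90) - 109 = -1620 - 109 = -1729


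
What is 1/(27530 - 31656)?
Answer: -1/4126 ≈ -0.00024237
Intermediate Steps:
1/(27530 - 31656) = 1/(-4126) = -1/4126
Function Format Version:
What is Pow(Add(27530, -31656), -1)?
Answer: Rational(-1, 4126) ≈ -0.00024237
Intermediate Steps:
Pow(Add(27530, -31656), -1) = Pow(-4126, -1) = Rational(-1, 4126)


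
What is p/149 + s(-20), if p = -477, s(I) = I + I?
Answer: -6437/149 ≈ -43.201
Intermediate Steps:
s(I) = 2*I
p/149 + s(-20) = -477/149 + 2*(-20) = -477*1/149 - 40 = -477/149 - 40 = -6437/149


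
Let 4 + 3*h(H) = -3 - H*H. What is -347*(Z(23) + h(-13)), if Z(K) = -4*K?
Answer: 156844/3 ≈ 52281.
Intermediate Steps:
h(H) = -7/3 - H²/3 (h(H) = -4/3 + (-3 - H*H)/3 = -4/3 + (-3 - H²)/3 = -4/3 + (-1 - H²/3) = -7/3 - H²/3)
-347*(Z(23) + h(-13)) = -347*(-4*23 + (-7/3 - ⅓*(-13)²)) = -347*(-92 + (-7/3 - ⅓*169)) = -347*(-92 + (-7/3 - 169/3)) = -347*(-92 - 176/3) = -347*(-452/3) = 156844/3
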